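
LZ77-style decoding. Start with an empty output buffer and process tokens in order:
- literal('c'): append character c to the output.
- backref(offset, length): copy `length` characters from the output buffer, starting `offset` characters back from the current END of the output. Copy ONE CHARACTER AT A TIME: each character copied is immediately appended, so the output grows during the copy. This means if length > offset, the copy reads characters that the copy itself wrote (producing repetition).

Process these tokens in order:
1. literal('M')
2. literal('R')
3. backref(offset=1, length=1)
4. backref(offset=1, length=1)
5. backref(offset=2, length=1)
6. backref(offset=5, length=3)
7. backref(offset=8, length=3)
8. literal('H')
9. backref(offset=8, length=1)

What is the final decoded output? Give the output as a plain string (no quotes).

Answer: MRRRRMRRMRRHR

Derivation:
Token 1: literal('M'). Output: "M"
Token 2: literal('R'). Output: "MR"
Token 3: backref(off=1, len=1). Copied 'R' from pos 1. Output: "MRR"
Token 4: backref(off=1, len=1). Copied 'R' from pos 2. Output: "MRRR"
Token 5: backref(off=2, len=1). Copied 'R' from pos 2. Output: "MRRRR"
Token 6: backref(off=5, len=3). Copied 'MRR' from pos 0. Output: "MRRRRMRR"
Token 7: backref(off=8, len=3). Copied 'MRR' from pos 0. Output: "MRRRRMRRMRR"
Token 8: literal('H'). Output: "MRRRRMRRMRRH"
Token 9: backref(off=8, len=1). Copied 'R' from pos 4. Output: "MRRRRMRRMRRHR"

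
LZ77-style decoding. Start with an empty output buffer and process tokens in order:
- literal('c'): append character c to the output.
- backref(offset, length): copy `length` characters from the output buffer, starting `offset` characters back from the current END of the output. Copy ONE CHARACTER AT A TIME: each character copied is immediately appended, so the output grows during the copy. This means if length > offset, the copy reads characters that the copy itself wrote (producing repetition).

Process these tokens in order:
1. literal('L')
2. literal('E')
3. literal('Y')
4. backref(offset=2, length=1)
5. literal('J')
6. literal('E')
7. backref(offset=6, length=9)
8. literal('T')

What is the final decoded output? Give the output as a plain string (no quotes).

Token 1: literal('L'). Output: "L"
Token 2: literal('E'). Output: "LE"
Token 3: literal('Y'). Output: "LEY"
Token 4: backref(off=2, len=1). Copied 'E' from pos 1. Output: "LEYE"
Token 5: literal('J'). Output: "LEYEJ"
Token 6: literal('E'). Output: "LEYEJE"
Token 7: backref(off=6, len=9) (overlapping!). Copied 'LEYEJELEY' from pos 0. Output: "LEYEJELEYEJELEY"
Token 8: literal('T'). Output: "LEYEJELEYEJELEYT"

Answer: LEYEJELEYEJELEYT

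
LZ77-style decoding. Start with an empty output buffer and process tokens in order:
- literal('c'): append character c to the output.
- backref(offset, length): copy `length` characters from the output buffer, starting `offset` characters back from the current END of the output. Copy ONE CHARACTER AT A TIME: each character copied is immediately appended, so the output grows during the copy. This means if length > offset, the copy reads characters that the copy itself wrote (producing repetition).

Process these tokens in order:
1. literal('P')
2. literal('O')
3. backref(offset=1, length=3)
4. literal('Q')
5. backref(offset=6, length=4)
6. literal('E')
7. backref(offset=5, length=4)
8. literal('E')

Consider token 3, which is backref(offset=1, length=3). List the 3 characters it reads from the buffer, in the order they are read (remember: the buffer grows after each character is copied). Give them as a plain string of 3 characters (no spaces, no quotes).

Answer: OOO

Derivation:
Token 1: literal('P'). Output: "P"
Token 2: literal('O'). Output: "PO"
Token 3: backref(off=1, len=3). Buffer before: "PO" (len 2)
  byte 1: read out[1]='O', append. Buffer now: "POO"
  byte 2: read out[2]='O', append. Buffer now: "POOO"
  byte 3: read out[3]='O', append. Buffer now: "POOOO"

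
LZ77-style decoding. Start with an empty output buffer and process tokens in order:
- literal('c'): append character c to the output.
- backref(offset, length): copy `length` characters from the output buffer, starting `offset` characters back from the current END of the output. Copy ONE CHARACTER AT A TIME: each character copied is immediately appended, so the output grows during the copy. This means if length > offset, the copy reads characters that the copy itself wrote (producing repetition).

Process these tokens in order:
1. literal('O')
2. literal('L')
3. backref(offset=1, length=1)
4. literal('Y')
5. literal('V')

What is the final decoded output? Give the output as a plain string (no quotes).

Answer: OLLYV

Derivation:
Token 1: literal('O'). Output: "O"
Token 2: literal('L'). Output: "OL"
Token 3: backref(off=1, len=1). Copied 'L' from pos 1. Output: "OLL"
Token 4: literal('Y'). Output: "OLLY"
Token 5: literal('V'). Output: "OLLYV"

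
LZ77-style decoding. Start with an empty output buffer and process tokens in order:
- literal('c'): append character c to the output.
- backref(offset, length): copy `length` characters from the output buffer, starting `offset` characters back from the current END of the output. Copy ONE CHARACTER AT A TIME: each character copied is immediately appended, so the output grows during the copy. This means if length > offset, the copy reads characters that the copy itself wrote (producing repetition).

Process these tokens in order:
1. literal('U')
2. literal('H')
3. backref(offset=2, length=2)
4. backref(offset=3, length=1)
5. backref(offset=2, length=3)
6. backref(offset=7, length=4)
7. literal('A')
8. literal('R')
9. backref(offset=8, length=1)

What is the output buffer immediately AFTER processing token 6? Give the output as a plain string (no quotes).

Answer: UHUHHHHHHUHH

Derivation:
Token 1: literal('U'). Output: "U"
Token 2: literal('H'). Output: "UH"
Token 3: backref(off=2, len=2). Copied 'UH' from pos 0. Output: "UHUH"
Token 4: backref(off=3, len=1). Copied 'H' from pos 1. Output: "UHUHH"
Token 5: backref(off=2, len=3) (overlapping!). Copied 'HHH' from pos 3. Output: "UHUHHHHH"
Token 6: backref(off=7, len=4). Copied 'HUHH' from pos 1. Output: "UHUHHHHHHUHH"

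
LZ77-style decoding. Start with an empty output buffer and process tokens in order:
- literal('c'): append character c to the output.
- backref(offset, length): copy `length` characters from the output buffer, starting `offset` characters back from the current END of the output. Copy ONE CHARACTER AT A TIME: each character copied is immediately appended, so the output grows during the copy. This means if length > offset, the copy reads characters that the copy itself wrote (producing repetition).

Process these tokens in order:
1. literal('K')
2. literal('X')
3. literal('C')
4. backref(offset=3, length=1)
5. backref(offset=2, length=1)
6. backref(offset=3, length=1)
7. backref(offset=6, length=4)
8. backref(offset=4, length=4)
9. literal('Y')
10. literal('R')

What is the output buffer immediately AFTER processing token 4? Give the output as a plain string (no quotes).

Answer: KXCK

Derivation:
Token 1: literal('K'). Output: "K"
Token 2: literal('X'). Output: "KX"
Token 3: literal('C'). Output: "KXC"
Token 4: backref(off=3, len=1). Copied 'K' from pos 0. Output: "KXCK"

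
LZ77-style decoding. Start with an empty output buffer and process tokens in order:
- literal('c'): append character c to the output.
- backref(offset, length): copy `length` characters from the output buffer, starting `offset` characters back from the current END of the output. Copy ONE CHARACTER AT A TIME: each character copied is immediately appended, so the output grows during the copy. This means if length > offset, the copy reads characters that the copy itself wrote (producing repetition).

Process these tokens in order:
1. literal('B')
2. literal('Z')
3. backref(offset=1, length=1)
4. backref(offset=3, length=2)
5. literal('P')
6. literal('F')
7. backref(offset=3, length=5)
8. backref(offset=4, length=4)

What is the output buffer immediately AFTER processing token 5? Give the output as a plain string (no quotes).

Answer: BZZBZP

Derivation:
Token 1: literal('B'). Output: "B"
Token 2: literal('Z'). Output: "BZ"
Token 3: backref(off=1, len=1). Copied 'Z' from pos 1. Output: "BZZ"
Token 4: backref(off=3, len=2). Copied 'BZ' from pos 0. Output: "BZZBZ"
Token 5: literal('P'). Output: "BZZBZP"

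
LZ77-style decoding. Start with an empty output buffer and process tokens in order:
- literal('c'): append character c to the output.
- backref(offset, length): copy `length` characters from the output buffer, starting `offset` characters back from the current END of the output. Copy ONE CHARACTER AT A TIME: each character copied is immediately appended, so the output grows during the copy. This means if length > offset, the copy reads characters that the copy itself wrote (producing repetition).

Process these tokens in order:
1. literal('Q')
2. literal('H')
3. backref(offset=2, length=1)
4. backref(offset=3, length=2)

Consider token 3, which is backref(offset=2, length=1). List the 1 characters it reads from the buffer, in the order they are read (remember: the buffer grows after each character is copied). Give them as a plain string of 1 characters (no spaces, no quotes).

Token 1: literal('Q'). Output: "Q"
Token 2: literal('H'). Output: "QH"
Token 3: backref(off=2, len=1). Buffer before: "QH" (len 2)
  byte 1: read out[0]='Q', append. Buffer now: "QHQ"

Answer: Q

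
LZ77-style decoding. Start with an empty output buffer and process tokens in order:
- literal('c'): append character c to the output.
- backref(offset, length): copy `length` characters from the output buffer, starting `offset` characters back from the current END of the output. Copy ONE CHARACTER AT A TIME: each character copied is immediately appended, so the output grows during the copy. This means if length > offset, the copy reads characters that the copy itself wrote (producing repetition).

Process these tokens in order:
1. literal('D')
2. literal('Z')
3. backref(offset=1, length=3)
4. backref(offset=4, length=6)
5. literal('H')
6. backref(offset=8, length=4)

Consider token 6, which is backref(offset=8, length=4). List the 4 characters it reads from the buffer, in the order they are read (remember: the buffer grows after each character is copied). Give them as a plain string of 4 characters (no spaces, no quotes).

Token 1: literal('D'). Output: "D"
Token 2: literal('Z'). Output: "DZ"
Token 3: backref(off=1, len=3) (overlapping!). Copied 'ZZZ' from pos 1. Output: "DZZZZ"
Token 4: backref(off=4, len=6) (overlapping!). Copied 'ZZZZZZ' from pos 1. Output: "DZZZZZZZZZZ"
Token 5: literal('H'). Output: "DZZZZZZZZZZH"
Token 6: backref(off=8, len=4). Buffer before: "DZZZZZZZZZZH" (len 12)
  byte 1: read out[4]='Z', append. Buffer now: "DZZZZZZZZZZHZ"
  byte 2: read out[5]='Z', append. Buffer now: "DZZZZZZZZZZHZZ"
  byte 3: read out[6]='Z', append. Buffer now: "DZZZZZZZZZZHZZZ"
  byte 4: read out[7]='Z', append. Buffer now: "DZZZZZZZZZZHZZZZ"

Answer: ZZZZ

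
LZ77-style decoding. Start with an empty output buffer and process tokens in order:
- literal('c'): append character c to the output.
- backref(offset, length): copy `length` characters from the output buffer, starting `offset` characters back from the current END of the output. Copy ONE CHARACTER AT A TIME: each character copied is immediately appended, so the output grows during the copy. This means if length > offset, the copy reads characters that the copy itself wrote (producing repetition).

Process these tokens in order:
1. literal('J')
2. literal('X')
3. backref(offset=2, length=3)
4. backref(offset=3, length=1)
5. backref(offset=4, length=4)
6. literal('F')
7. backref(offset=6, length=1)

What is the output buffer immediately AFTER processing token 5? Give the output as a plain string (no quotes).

Token 1: literal('J'). Output: "J"
Token 2: literal('X'). Output: "JX"
Token 3: backref(off=2, len=3) (overlapping!). Copied 'JXJ' from pos 0. Output: "JXJXJ"
Token 4: backref(off=3, len=1). Copied 'J' from pos 2. Output: "JXJXJJ"
Token 5: backref(off=4, len=4). Copied 'JXJJ' from pos 2. Output: "JXJXJJJXJJ"

Answer: JXJXJJJXJJ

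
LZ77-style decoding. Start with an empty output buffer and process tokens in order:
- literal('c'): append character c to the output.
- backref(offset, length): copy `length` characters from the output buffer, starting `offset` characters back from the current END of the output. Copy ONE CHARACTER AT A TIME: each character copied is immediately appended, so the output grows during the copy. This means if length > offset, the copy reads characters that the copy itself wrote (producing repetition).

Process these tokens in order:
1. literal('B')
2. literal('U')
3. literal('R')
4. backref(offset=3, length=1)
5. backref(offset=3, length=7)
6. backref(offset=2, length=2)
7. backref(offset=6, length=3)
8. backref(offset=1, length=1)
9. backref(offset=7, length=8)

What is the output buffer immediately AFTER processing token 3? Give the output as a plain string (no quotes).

Token 1: literal('B'). Output: "B"
Token 2: literal('U'). Output: "BU"
Token 3: literal('R'). Output: "BUR"

Answer: BUR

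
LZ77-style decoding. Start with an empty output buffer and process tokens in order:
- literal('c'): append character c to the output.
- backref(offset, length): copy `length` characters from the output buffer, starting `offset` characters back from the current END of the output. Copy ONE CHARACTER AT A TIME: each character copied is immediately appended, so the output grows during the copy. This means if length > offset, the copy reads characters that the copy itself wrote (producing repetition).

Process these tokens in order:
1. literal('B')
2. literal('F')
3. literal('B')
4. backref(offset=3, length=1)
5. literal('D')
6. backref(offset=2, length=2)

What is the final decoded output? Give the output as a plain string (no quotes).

Token 1: literal('B'). Output: "B"
Token 2: literal('F'). Output: "BF"
Token 3: literal('B'). Output: "BFB"
Token 4: backref(off=3, len=1). Copied 'B' from pos 0. Output: "BFBB"
Token 5: literal('D'). Output: "BFBBD"
Token 6: backref(off=2, len=2). Copied 'BD' from pos 3. Output: "BFBBDBD"

Answer: BFBBDBD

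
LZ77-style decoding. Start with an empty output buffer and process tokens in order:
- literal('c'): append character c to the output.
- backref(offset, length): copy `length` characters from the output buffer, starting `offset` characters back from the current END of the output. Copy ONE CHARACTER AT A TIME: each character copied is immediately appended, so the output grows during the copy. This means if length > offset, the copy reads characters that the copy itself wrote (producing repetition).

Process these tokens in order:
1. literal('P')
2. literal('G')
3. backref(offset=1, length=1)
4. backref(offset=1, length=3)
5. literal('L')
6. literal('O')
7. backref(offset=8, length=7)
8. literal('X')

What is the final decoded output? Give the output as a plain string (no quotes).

Answer: PGGGGGLOPGGGGGLX

Derivation:
Token 1: literal('P'). Output: "P"
Token 2: literal('G'). Output: "PG"
Token 3: backref(off=1, len=1). Copied 'G' from pos 1. Output: "PGG"
Token 4: backref(off=1, len=3) (overlapping!). Copied 'GGG' from pos 2. Output: "PGGGGG"
Token 5: literal('L'). Output: "PGGGGGL"
Token 6: literal('O'). Output: "PGGGGGLO"
Token 7: backref(off=8, len=7). Copied 'PGGGGGL' from pos 0. Output: "PGGGGGLOPGGGGGL"
Token 8: literal('X'). Output: "PGGGGGLOPGGGGGLX"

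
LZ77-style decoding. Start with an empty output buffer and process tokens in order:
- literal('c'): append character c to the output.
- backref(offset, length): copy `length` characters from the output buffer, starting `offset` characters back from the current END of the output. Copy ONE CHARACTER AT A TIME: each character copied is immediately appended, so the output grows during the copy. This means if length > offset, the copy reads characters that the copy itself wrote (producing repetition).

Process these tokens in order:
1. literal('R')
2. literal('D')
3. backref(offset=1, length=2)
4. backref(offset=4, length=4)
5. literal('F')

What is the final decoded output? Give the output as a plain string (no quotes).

Token 1: literal('R'). Output: "R"
Token 2: literal('D'). Output: "RD"
Token 3: backref(off=1, len=2) (overlapping!). Copied 'DD' from pos 1. Output: "RDDD"
Token 4: backref(off=4, len=4). Copied 'RDDD' from pos 0. Output: "RDDDRDDD"
Token 5: literal('F'). Output: "RDDDRDDDF"

Answer: RDDDRDDDF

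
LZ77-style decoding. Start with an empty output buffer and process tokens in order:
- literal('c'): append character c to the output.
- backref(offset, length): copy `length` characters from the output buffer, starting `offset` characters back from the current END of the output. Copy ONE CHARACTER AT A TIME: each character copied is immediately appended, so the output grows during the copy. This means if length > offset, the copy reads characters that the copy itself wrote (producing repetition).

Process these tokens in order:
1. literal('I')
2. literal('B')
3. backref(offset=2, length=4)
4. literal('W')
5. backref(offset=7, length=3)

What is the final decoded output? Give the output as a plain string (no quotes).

Answer: IBIBIBWIBI

Derivation:
Token 1: literal('I'). Output: "I"
Token 2: literal('B'). Output: "IB"
Token 3: backref(off=2, len=4) (overlapping!). Copied 'IBIB' from pos 0. Output: "IBIBIB"
Token 4: literal('W'). Output: "IBIBIBW"
Token 5: backref(off=7, len=3). Copied 'IBI' from pos 0. Output: "IBIBIBWIBI"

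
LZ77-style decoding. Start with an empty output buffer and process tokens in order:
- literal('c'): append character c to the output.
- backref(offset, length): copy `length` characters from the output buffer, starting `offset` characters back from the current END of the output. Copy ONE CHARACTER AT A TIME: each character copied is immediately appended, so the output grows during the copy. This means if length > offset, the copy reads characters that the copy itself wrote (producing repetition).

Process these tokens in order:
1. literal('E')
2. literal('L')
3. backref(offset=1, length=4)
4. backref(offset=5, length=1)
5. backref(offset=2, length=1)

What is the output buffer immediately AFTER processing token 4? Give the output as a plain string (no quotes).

Token 1: literal('E'). Output: "E"
Token 2: literal('L'). Output: "EL"
Token 3: backref(off=1, len=4) (overlapping!). Copied 'LLLL' from pos 1. Output: "ELLLLL"
Token 4: backref(off=5, len=1). Copied 'L' from pos 1. Output: "ELLLLLL"

Answer: ELLLLLL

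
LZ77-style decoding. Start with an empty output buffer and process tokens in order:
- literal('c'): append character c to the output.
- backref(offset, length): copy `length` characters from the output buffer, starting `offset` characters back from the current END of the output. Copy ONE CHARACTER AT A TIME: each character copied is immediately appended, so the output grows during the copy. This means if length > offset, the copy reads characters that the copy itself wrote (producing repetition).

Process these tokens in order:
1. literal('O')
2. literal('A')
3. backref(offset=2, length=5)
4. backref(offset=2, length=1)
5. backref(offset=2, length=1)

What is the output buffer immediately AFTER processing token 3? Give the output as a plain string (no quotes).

Answer: OAOAOAO

Derivation:
Token 1: literal('O'). Output: "O"
Token 2: literal('A'). Output: "OA"
Token 3: backref(off=2, len=5) (overlapping!). Copied 'OAOAO' from pos 0. Output: "OAOAOAO"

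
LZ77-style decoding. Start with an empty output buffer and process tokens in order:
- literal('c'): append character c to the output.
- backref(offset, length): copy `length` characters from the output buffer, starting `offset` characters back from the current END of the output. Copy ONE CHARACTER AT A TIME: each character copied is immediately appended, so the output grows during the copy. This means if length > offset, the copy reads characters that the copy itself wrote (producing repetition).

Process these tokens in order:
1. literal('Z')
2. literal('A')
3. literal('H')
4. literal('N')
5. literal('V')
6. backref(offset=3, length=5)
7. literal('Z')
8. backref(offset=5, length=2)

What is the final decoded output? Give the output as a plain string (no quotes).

Token 1: literal('Z'). Output: "Z"
Token 2: literal('A'). Output: "ZA"
Token 3: literal('H'). Output: "ZAH"
Token 4: literal('N'). Output: "ZAHN"
Token 5: literal('V'). Output: "ZAHNV"
Token 6: backref(off=3, len=5) (overlapping!). Copied 'HNVHN' from pos 2. Output: "ZAHNVHNVHN"
Token 7: literal('Z'). Output: "ZAHNVHNVHNZ"
Token 8: backref(off=5, len=2). Copied 'NV' from pos 6. Output: "ZAHNVHNVHNZNV"

Answer: ZAHNVHNVHNZNV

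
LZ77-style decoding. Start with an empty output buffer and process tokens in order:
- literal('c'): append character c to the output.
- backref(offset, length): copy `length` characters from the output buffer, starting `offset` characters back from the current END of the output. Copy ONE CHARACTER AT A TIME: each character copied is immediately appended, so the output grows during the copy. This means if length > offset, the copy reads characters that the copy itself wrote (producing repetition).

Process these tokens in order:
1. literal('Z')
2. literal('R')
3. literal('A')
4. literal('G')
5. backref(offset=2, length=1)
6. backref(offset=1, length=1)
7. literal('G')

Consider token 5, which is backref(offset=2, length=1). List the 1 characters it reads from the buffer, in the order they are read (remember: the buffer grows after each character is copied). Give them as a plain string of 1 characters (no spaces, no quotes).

Token 1: literal('Z'). Output: "Z"
Token 2: literal('R'). Output: "ZR"
Token 3: literal('A'). Output: "ZRA"
Token 4: literal('G'). Output: "ZRAG"
Token 5: backref(off=2, len=1). Buffer before: "ZRAG" (len 4)
  byte 1: read out[2]='A', append. Buffer now: "ZRAGA"

Answer: A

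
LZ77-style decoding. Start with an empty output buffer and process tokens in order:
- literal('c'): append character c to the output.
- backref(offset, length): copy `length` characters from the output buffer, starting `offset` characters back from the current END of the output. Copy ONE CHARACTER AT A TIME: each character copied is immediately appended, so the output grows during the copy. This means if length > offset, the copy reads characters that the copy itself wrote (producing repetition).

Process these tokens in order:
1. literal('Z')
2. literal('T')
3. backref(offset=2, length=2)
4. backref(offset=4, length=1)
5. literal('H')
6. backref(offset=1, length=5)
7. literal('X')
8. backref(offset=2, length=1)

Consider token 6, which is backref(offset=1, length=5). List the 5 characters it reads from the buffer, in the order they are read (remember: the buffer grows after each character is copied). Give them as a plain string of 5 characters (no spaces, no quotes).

Token 1: literal('Z'). Output: "Z"
Token 2: literal('T'). Output: "ZT"
Token 3: backref(off=2, len=2). Copied 'ZT' from pos 0. Output: "ZTZT"
Token 4: backref(off=4, len=1). Copied 'Z' from pos 0. Output: "ZTZTZ"
Token 5: literal('H'). Output: "ZTZTZH"
Token 6: backref(off=1, len=5). Buffer before: "ZTZTZH" (len 6)
  byte 1: read out[5]='H', append. Buffer now: "ZTZTZHH"
  byte 2: read out[6]='H', append. Buffer now: "ZTZTZHHH"
  byte 3: read out[7]='H', append. Buffer now: "ZTZTZHHHH"
  byte 4: read out[8]='H', append. Buffer now: "ZTZTZHHHHH"
  byte 5: read out[9]='H', append. Buffer now: "ZTZTZHHHHHH"

Answer: HHHHH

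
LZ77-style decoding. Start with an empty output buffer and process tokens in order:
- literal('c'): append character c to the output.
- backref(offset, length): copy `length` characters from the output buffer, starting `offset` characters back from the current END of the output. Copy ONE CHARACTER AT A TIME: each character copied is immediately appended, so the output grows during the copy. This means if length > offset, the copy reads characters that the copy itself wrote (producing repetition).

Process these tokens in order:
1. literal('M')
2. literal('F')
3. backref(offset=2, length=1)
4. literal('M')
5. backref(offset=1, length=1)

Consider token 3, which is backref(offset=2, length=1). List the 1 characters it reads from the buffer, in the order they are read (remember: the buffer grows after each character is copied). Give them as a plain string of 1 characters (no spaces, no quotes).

Token 1: literal('M'). Output: "M"
Token 2: literal('F'). Output: "MF"
Token 3: backref(off=2, len=1). Buffer before: "MF" (len 2)
  byte 1: read out[0]='M', append. Buffer now: "MFM"

Answer: M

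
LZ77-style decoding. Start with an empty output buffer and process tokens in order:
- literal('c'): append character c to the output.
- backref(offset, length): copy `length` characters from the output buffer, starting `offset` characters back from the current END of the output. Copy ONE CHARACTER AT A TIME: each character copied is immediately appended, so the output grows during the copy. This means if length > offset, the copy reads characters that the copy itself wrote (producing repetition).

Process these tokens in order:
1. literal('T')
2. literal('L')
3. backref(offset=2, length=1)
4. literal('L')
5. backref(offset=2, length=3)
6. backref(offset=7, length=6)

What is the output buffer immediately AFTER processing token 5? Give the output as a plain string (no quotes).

Token 1: literal('T'). Output: "T"
Token 2: literal('L'). Output: "TL"
Token 3: backref(off=2, len=1). Copied 'T' from pos 0. Output: "TLT"
Token 4: literal('L'). Output: "TLTL"
Token 5: backref(off=2, len=3) (overlapping!). Copied 'TLT' from pos 2. Output: "TLTLTLT"

Answer: TLTLTLT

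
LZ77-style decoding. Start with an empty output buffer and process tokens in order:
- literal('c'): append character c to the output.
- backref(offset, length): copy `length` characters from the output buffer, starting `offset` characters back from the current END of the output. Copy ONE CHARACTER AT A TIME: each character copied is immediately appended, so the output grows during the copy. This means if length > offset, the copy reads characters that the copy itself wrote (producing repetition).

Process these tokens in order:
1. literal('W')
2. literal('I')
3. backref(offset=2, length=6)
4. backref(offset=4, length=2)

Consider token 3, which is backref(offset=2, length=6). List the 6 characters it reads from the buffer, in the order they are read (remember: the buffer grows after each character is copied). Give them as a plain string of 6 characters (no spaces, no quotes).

Token 1: literal('W'). Output: "W"
Token 2: literal('I'). Output: "WI"
Token 3: backref(off=2, len=6). Buffer before: "WI" (len 2)
  byte 1: read out[0]='W', append. Buffer now: "WIW"
  byte 2: read out[1]='I', append. Buffer now: "WIWI"
  byte 3: read out[2]='W', append. Buffer now: "WIWIW"
  byte 4: read out[3]='I', append. Buffer now: "WIWIWI"
  byte 5: read out[4]='W', append. Buffer now: "WIWIWIW"
  byte 6: read out[5]='I', append. Buffer now: "WIWIWIWI"

Answer: WIWIWI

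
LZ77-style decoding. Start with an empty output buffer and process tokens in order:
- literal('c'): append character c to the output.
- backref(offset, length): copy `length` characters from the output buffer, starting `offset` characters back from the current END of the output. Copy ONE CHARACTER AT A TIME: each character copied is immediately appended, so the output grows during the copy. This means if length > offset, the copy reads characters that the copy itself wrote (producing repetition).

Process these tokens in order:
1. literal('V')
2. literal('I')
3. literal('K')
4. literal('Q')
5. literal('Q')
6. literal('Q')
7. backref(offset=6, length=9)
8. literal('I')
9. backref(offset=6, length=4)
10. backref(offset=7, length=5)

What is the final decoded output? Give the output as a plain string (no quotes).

Token 1: literal('V'). Output: "V"
Token 2: literal('I'). Output: "VI"
Token 3: literal('K'). Output: "VIK"
Token 4: literal('Q'). Output: "VIKQ"
Token 5: literal('Q'). Output: "VIKQQ"
Token 6: literal('Q'). Output: "VIKQQQ"
Token 7: backref(off=6, len=9) (overlapping!). Copied 'VIKQQQVIK' from pos 0. Output: "VIKQQQVIKQQQVIK"
Token 8: literal('I'). Output: "VIKQQQVIKQQQVIKI"
Token 9: backref(off=6, len=4). Copied 'QQVI' from pos 10. Output: "VIKQQQVIKQQQVIKIQQVI"
Token 10: backref(off=7, len=5). Copied 'IKIQQ' from pos 13. Output: "VIKQQQVIKQQQVIKIQQVIIKIQQ"

Answer: VIKQQQVIKQQQVIKIQQVIIKIQQ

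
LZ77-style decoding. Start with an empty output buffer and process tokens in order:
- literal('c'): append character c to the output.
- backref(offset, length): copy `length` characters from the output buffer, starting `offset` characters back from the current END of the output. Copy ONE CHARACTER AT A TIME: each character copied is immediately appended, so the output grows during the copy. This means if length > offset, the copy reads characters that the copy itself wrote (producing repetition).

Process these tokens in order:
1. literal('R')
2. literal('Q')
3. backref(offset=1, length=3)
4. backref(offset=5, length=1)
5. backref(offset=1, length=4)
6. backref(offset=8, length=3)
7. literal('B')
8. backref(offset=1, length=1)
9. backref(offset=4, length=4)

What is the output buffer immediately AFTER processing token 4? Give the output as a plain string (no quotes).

Token 1: literal('R'). Output: "R"
Token 2: literal('Q'). Output: "RQ"
Token 3: backref(off=1, len=3) (overlapping!). Copied 'QQQ' from pos 1. Output: "RQQQQ"
Token 4: backref(off=5, len=1). Copied 'R' from pos 0. Output: "RQQQQR"

Answer: RQQQQR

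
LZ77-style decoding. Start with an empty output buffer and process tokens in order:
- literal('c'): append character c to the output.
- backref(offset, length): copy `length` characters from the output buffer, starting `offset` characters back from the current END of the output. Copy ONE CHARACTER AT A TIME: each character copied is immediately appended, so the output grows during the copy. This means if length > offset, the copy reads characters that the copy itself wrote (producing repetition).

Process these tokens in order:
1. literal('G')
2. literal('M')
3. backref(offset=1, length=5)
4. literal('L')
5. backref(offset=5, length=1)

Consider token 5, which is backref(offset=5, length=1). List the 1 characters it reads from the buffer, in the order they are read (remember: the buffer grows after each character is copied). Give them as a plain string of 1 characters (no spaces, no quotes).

Token 1: literal('G'). Output: "G"
Token 2: literal('M'). Output: "GM"
Token 3: backref(off=1, len=5) (overlapping!). Copied 'MMMMM' from pos 1. Output: "GMMMMMM"
Token 4: literal('L'). Output: "GMMMMMML"
Token 5: backref(off=5, len=1). Buffer before: "GMMMMMML" (len 8)
  byte 1: read out[3]='M', append. Buffer now: "GMMMMMMLM"

Answer: M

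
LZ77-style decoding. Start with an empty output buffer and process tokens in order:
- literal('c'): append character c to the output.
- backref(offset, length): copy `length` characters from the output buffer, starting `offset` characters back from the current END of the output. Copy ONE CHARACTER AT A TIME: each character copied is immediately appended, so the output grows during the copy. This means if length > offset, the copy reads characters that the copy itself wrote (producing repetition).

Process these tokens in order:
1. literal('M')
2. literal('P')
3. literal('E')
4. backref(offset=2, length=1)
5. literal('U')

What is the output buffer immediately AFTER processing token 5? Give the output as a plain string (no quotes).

Answer: MPEPU

Derivation:
Token 1: literal('M'). Output: "M"
Token 2: literal('P'). Output: "MP"
Token 3: literal('E'). Output: "MPE"
Token 4: backref(off=2, len=1). Copied 'P' from pos 1. Output: "MPEP"
Token 5: literal('U'). Output: "MPEPU"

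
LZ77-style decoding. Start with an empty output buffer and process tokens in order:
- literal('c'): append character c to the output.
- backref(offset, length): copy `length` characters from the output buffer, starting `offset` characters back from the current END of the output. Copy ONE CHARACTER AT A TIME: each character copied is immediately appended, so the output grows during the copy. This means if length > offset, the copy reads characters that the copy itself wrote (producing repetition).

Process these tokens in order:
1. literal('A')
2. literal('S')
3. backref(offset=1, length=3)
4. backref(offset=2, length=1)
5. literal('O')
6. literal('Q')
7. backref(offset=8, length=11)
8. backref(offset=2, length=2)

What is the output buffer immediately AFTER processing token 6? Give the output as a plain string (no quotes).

Token 1: literal('A'). Output: "A"
Token 2: literal('S'). Output: "AS"
Token 3: backref(off=1, len=3) (overlapping!). Copied 'SSS' from pos 1. Output: "ASSSS"
Token 4: backref(off=2, len=1). Copied 'S' from pos 3. Output: "ASSSSS"
Token 5: literal('O'). Output: "ASSSSSO"
Token 6: literal('Q'). Output: "ASSSSSOQ"

Answer: ASSSSSOQ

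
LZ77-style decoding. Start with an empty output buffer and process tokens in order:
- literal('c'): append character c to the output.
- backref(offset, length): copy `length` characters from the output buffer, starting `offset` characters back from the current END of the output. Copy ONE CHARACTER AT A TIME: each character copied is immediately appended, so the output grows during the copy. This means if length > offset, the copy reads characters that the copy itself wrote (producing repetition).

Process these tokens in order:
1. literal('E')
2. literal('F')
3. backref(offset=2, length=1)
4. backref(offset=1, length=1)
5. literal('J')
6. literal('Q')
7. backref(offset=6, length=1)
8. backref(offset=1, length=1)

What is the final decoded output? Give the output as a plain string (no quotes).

Answer: EFEEJQEE

Derivation:
Token 1: literal('E'). Output: "E"
Token 2: literal('F'). Output: "EF"
Token 3: backref(off=2, len=1). Copied 'E' from pos 0. Output: "EFE"
Token 4: backref(off=1, len=1). Copied 'E' from pos 2. Output: "EFEE"
Token 5: literal('J'). Output: "EFEEJ"
Token 6: literal('Q'). Output: "EFEEJQ"
Token 7: backref(off=6, len=1). Copied 'E' from pos 0. Output: "EFEEJQE"
Token 8: backref(off=1, len=1). Copied 'E' from pos 6. Output: "EFEEJQEE"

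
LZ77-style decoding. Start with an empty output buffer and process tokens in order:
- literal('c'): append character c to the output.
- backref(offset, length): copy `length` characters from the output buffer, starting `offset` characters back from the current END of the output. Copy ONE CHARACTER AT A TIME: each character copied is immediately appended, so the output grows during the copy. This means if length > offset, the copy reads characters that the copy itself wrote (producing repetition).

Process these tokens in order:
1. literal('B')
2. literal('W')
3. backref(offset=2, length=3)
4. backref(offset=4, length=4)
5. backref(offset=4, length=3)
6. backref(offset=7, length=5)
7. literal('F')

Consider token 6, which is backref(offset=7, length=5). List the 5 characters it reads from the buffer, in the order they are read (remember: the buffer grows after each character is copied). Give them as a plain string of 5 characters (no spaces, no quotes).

Answer: WBWBW

Derivation:
Token 1: literal('B'). Output: "B"
Token 2: literal('W'). Output: "BW"
Token 3: backref(off=2, len=3) (overlapping!). Copied 'BWB' from pos 0. Output: "BWBWB"
Token 4: backref(off=4, len=4). Copied 'WBWB' from pos 1. Output: "BWBWBWBWB"
Token 5: backref(off=4, len=3). Copied 'WBW' from pos 5. Output: "BWBWBWBWBWBW"
Token 6: backref(off=7, len=5). Buffer before: "BWBWBWBWBWBW" (len 12)
  byte 1: read out[5]='W', append. Buffer now: "BWBWBWBWBWBWW"
  byte 2: read out[6]='B', append. Buffer now: "BWBWBWBWBWBWWB"
  byte 3: read out[7]='W', append. Buffer now: "BWBWBWBWBWBWWBW"
  byte 4: read out[8]='B', append. Buffer now: "BWBWBWBWBWBWWBWB"
  byte 5: read out[9]='W', append. Buffer now: "BWBWBWBWBWBWWBWBW"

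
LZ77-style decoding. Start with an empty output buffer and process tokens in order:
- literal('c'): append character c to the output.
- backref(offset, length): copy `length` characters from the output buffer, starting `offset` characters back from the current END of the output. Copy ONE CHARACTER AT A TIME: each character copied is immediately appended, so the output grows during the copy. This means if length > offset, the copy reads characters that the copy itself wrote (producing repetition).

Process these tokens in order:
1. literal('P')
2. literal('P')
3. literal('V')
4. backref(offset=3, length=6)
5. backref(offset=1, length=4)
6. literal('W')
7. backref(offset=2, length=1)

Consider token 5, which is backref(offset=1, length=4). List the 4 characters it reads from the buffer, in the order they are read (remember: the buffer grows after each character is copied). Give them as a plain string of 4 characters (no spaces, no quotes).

Token 1: literal('P'). Output: "P"
Token 2: literal('P'). Output: "PP"
Token 3: literal('V'). Output: "PPV"
Token 4: backref(off=3, len=6) (overlapping!). Copied 'PPVPPV' from pos 0. Output: "PPVPPVPPV"
Token 5: backref(off=1, len=4). Buffer before: "PPVPPVPPV" (len 9)
  byte 1: read out[8]='V', append. Buffer now: "PPVPPVPPVV"
  byte 2: read out[9]='V', append. Buffer now: "PPVPPVPPVVV"
  byte 3: read out[10]='V', append. Buffer now: "PPVPPVPPVVVV"
  byte 4: read out[11]='V', append. Buffer now: "PPVPPVPPVVVVV"

Answer: VVVV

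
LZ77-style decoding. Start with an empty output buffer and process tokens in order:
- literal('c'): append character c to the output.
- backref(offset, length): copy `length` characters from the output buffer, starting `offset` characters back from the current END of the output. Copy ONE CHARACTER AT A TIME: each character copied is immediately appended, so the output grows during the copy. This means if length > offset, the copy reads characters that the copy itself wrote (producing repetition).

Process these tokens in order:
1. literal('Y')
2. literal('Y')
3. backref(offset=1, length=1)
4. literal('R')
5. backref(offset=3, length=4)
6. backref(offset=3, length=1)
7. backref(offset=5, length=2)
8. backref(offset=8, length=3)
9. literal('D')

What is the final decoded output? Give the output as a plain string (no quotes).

Answer: YYYRYYRYYYYRYYD

Derivation:
Token 1: literal('Y'). Output: "Y"
Token 2: literal('Y'). Output: "YY"
Token 3: backref(off=1, len=1). Copied 'Y' from pos 1. Output: "YYY"
Token 4: literal('R'). Output: "YYYR"
Token 5: backref(off=3, len=4) (overlapping!). Copied 'YYRY' from pos 1. Output: "YYYRYYRY"
Token 6: backref(off=3, len=1). Copied 'Y' from pos 5. Output: "YYYRYYRYY"
Token 7: backref(off=5, len=2). Copied 'YY' from pos 4. Output: "YYYRYYRYYYY"
Token 8: backref(off=8, len=3). Copied 'RYY' from pos 3. Output: "YYYRYYRYYYYRYY"
Token 9: literal('D'). Output: "YYYRYYRYYYYRYYD"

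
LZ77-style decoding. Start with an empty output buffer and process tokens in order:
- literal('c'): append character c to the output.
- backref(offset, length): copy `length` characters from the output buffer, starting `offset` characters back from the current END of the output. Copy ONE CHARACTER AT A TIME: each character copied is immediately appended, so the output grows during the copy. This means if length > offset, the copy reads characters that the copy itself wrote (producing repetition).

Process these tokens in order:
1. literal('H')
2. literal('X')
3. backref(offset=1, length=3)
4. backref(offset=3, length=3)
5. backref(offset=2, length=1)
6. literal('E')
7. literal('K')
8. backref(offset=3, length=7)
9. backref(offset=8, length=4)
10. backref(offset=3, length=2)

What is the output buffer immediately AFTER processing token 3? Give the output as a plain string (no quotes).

Answer: HXXXX

Derivation:
Token 1: literal('H'). Output: "H"
Token 2: literal('X'). Output: "HX"
Token 3: backref(off=1, len=3) (overlapping!). Copied 'XXX' from pos 1. Output: "HXXXX"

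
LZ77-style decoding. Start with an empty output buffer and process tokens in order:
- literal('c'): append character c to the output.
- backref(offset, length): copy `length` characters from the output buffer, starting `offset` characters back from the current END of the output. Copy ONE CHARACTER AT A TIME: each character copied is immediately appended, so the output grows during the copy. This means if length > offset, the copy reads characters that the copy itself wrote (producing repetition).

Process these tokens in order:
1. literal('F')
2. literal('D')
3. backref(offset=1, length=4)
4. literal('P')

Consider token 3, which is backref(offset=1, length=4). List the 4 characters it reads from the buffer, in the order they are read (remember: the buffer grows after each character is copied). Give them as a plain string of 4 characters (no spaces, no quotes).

Answer: DDDD

Derivation:
Token 1: literal('F'). Output: "F"
Token 2: literal('D'). Output: "FD"
Token 3: backref(off=1, len=4). Buffer before: "FD" (len 2)
  byte 1: read out[1]='D', append. Buffer now: "FDD"
  byte 2: read out[2]='D', append. Buffer now: "FDDD"
  byte 3: read out[3]='D', append. Buffer now: "FDDDD"
  byte 4: read out[4]='D', append. Buffer now: "FDDDDD"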